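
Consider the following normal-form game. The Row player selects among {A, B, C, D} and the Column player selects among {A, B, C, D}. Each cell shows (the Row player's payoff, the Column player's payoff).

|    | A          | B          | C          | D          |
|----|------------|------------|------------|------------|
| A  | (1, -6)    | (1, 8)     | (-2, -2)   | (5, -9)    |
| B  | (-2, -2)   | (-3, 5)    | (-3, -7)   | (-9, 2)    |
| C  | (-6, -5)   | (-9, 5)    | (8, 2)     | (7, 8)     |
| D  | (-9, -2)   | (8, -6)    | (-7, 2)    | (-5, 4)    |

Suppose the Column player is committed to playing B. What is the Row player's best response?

D

With the Column player fixed at B, the Row player's payoffs are: A → 1, B → -3, C → -9, D → 8.
The maximum is 8, achieved by D.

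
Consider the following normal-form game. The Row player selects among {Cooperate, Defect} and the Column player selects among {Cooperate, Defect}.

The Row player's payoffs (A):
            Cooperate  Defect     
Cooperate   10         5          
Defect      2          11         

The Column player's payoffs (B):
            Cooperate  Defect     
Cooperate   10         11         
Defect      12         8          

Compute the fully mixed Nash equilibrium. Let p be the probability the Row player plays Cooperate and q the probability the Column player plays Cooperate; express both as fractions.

Each player's mixing probability is pinned down by making the *other* player indifferent.
The Column player indifferent between Cooperate and Defect: p·10 + (1−p)·12 = p·11 + (1−p)·8 ⟹ 12 + (-2)p = 8 + 3p ⟹ p = 4/5.
The Row player indifferent between Cooperate and Defect: q·10 + (1−q)·5 = q·2 + (1−q)·11 ⟹ 5 + 5q = 11 + (-9)q ⟹ q = 3/7.

p = 4/5, q = 3/7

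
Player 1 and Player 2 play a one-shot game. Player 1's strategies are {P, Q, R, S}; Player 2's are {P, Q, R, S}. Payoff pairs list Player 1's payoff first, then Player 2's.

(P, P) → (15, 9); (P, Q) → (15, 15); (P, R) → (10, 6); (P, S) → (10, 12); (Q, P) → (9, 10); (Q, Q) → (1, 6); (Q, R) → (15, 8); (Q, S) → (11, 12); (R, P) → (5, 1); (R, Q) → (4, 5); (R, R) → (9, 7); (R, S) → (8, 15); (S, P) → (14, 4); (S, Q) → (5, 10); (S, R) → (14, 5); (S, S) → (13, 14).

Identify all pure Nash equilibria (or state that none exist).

Check mutual best responses: a cell is a NE iff neither player can gain by unilaterally deviating.
Player 1's best responses — vs P: P (payoff 15); vs Q: P (payoff 15); vs R: Q (payoff 15); vs S: S (payoff 13).
Player 2's best responses — vs P: Q (payoff 15); vs Q: S (payoff 12); vs R: S (payoff 15); vs S: S (payoff 14).
Mutual best responses occur at (P, Q) and (S, S); at each, neither player gains by switching.

(P, Q) and (S, S)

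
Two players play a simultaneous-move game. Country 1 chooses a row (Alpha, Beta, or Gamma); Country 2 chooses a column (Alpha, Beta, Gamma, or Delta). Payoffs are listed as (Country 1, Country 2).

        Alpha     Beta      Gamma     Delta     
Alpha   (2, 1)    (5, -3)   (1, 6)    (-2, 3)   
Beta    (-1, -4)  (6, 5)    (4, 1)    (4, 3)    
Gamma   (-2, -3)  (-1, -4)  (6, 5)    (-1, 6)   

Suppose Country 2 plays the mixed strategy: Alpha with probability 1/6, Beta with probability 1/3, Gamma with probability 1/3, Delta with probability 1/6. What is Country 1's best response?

Country 1's best reply maximizes expected payoff against the mix.
Alpha: (1/6)·2 + (1/3)·5 + (1/3)·1 + (1/6)·(-2) = 2
Beta: (1/6)·(-1) + (1/3)·6 + (1/3)·4 + (1/6)·4 = 23/6
Gamma: (1/6)·(-2) + (1/3)·(-1) + (1/3)·6 + (1/6)·(-1) = 7/6
Highest expected payoff is 23/6, from Beta.

Beta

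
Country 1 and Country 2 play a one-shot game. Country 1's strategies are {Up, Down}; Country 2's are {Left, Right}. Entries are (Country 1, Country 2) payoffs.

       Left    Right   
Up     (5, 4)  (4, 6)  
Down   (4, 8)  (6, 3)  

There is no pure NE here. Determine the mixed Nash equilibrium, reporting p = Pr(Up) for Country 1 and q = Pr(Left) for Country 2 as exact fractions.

p = 5/7, q = 2/3

Each player's mixing probability is pinned down by making the *other* player indifferent.
Country 2 indifferent between Left and Right: p·4 + (1−p)·8 = p·6 + (1−p)·3 ⟹ 8 + (-4)p = 3 + 3p ⟹ p = 5/7.
Country 1 indifferent between Up and Down: q·5 + (1−q)·4 = q·4 + (1−q)·6 ⟹ 4 + 1q = 6 + (-2)q ⟹ q = 2/3.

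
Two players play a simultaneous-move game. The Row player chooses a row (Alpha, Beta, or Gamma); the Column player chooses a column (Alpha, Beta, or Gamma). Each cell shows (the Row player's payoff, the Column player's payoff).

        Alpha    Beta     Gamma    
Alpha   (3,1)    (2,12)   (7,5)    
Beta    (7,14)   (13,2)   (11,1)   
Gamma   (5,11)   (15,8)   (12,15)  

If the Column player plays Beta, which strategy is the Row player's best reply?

With the Column player fixed at Beta, the Row player's payoffs are: Alpha → 2, Beta → 13, Gamma → 15.
The maximum is 15, achieved by Gamma.

Gamma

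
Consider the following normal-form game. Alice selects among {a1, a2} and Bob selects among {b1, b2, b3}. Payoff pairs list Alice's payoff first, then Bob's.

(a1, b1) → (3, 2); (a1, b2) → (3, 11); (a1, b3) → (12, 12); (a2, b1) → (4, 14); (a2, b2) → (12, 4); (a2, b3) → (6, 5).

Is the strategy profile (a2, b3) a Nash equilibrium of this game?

Holding Bob at b3: Alice gets 6 from a2 but could get 12 by switching to a1. Alice has a profitable deviation.

No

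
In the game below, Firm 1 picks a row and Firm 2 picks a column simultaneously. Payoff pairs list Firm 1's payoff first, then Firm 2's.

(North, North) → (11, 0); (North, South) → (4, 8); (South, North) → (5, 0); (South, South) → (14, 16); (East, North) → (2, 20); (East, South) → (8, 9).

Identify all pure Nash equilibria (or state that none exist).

Check mutual best responses: a cell is a NE iff neither player can gain by unilaterally deviating.
Firm 1's best responses — vs North: North (payoff 11); vs South: South (payoff 14).
Firm 2's best responses — vs North: South (payoff 8); vs South: South (payoff 16); vs East: North (payoff 20).
The only mutual best response is (South, South); neither player gains by switching there.

(South, South)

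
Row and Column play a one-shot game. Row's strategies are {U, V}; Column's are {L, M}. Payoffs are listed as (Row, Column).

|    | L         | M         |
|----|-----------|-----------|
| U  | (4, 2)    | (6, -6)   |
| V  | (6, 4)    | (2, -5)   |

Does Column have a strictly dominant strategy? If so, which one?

Check whether one of Column's strategies beats all alternatives regardless of what the opponent does.
L strictly dominates: vs U: 2 > -6; vs V: 4 > -5.

L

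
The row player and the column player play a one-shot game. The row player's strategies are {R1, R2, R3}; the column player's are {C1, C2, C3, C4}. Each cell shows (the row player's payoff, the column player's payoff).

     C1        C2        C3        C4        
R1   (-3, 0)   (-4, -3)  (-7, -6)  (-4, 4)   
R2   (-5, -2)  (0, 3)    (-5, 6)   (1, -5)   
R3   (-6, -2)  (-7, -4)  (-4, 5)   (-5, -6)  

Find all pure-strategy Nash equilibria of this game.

(R3, C3)

Find each player's best response to every opponent strategy; NE are the intersections.
The row player's best responses — vs C1: R1 (payoff -3); vs C2: R2 (payoff 0); vs C3: R3 (payoff -4); vs C4: R2 (payoff 1).
The column player's best responses — vs R1: C4 (payoff 4); vs R2: C3 (payoff 6); vs R3: C3 (payoff 5).
The only mutual best response is (R3, C3); neither player gains by switching there.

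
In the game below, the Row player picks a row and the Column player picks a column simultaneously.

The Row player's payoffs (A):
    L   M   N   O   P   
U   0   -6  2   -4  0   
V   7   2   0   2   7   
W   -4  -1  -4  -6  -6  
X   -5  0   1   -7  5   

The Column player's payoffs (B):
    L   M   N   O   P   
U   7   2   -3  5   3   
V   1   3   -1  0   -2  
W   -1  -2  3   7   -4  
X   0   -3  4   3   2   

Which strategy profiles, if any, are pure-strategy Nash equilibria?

Check mutual best responses: a cell is a NE iff neither player can gain by unilaterally deviating.
The Row player's best responses — vs L: V (payoff 7); vs M: V (payoff 2); vs N: U (payoff 2); vs O: V (payoff 2); vs P: V (payoff 7).
The Column player's best responses — vs U: L (payoff 7); vs V: M (payoff 3); vs W: O (payoff 7); vs X: N (payoff 4).
The only mutual best response is (V, M); neither player gains by switching there.

(V, M)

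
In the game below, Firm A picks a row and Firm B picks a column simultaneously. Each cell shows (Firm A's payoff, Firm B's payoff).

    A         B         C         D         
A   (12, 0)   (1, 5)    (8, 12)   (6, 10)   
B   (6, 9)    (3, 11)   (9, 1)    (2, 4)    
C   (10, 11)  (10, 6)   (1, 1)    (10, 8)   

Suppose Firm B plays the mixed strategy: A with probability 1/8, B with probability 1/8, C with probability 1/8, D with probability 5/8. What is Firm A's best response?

C

Firm A's best reply maximizes expected payoff against the mix.
A: (1/8)·12 + (1/8)·1 + (1/8)·8 + (5/8)·6 = 51/8
B: (1/8)·6 + (1/8)·3 + (1/8)·9 + (5/8)·2 = 7/2
C: (1/8)·10 + (1/8)·10 + (1/8)·1 + (5/8)·10 = 71/8
Highest expected payoff is 71/8, from C.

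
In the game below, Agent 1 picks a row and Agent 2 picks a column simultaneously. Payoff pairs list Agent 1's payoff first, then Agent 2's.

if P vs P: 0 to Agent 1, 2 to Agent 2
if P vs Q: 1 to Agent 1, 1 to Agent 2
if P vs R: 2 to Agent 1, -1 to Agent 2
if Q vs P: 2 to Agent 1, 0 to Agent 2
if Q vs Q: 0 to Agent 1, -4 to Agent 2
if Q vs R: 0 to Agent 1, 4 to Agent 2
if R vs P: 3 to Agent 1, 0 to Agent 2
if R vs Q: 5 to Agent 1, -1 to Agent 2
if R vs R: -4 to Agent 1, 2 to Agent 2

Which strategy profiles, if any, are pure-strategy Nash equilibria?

A profile is a Nash equilibrium when each player is best-responding to the other.
Agent 1's best responses — vs P: R (payoff 3); vs Q: R (payoff 5); vs R: P (payoff 2).
Agent 2's best responses — vs P: P (payoff 2); vs Q: R (payoff 4); vs R: R (payoff 2).
No cell has both players best-responding. For instance, Agent 1's best reply to Q is R, but against R Agent 2 prefers R over Q.

There is no pure-strategy Nash equilibrium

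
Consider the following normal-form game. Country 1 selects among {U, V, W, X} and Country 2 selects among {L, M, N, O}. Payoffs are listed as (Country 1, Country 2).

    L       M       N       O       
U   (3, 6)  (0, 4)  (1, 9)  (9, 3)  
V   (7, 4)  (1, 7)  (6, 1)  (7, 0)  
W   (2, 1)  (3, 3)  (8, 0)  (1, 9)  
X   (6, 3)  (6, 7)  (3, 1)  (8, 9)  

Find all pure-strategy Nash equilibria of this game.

None

A profile is a Nash equilibrium when each player is best-responding to the other.
Country 1's best responses — vs L: V (payoff 7); vs M: X (payoff 6); vs N: W (payoff 8); vs O: U (payoff 9).
Country 2's best responses — vs U: N (payoff 9); vs V: M (payoff 7); vs W: O (payoff 9); vs X: O (payoff 9).
No cell has both players best-responding. For instance, Country 1's best reply to M is X, but against X Country 2 prefers O over M.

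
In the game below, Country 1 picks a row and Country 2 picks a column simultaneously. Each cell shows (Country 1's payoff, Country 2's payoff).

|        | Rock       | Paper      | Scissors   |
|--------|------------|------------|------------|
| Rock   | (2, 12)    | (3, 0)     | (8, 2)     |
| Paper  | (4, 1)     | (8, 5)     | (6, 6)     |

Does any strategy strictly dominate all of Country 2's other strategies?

A strategy is strictly dominant if it gives Country 2 a strictly higher payoff than every other strategy, against every choice by the opponent.
Rock is not dominant: against Paper, Paper gives 5 > 1.
Paper is not dominant: against Rock, Rock gives 12 > 0.
Scissors is not dominant: against Rock, Rock gives 12 > 2.
No single strategy is best against every opponent action.

No strictly dominant strategy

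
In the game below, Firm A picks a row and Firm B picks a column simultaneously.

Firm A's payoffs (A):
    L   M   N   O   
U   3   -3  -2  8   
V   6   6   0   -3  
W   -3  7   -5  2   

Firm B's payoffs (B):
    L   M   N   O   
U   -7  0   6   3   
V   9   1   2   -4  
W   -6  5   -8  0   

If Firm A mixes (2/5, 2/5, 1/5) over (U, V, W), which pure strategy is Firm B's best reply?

N

Compute Firm B's expected payoff from each pure strategy against the given mix.
L: (2/5)·(-7) + (2/5)·9 + (1/5)·(-6) = -2/5
M: (2/5)·0 + (2/5)·1 + (1/5)·5 = 7/5
N: (2/5)·6 + (2/5)·2 + (1/5)·(-8) = 8/5
O: (2/5)·3 + (2/5)·(-4) + (1/5)·0 = -2/5
Highest expected payoff is 8/5, from N.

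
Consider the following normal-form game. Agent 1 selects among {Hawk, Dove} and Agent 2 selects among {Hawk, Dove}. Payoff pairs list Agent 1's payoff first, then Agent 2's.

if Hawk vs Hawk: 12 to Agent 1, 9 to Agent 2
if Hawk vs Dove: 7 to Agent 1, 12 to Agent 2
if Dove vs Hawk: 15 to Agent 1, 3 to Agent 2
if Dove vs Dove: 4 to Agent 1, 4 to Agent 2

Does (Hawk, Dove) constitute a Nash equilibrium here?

Yes

Holding Agent 2 at Dove: Agent 1 gets 7 from Hawk, versus 4 from Dove. No profitable deviation for Agent 1.
Holding Agent 1 at Hawk: Agent 2 gets 12 from Dove, versus 9 from Hawk. No profitable deviation for Agent 2 either.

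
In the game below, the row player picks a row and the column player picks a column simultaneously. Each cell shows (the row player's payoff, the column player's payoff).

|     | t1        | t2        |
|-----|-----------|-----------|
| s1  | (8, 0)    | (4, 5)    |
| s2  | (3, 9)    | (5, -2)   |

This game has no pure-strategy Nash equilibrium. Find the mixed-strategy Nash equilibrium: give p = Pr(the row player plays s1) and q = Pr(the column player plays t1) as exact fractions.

Each player's mixing probability is pinned down by making the *other* player indifferent.
The column player indifferent between t1 and t2: p·0 + (1−p)·9 = p·5 + (1−p)·(-2) ⟹ 9 + (-9)p = (-2) + 7p ⟹ p = 11/16.
The row player indifferent between s1 and s2: q·8 + (1−q)·4 = q·3 + (1−q)·5 ⟹ 4 + 4q = 5 + (-2)q ⟹ q = 1/6.

p = 11/16, q = 1/6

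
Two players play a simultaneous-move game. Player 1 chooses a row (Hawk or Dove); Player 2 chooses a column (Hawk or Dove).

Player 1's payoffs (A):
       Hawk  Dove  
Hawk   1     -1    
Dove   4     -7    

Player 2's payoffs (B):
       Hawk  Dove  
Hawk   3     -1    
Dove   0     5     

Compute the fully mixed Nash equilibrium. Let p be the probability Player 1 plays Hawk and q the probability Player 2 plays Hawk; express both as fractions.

Each player's mixing probability is pinned down by making the *other* player indifferent.
Player 2 indifferent between Hawk and Dove: p·3 + (1−p)·0 = p·(-1) + (1−p)·5 ⟹ 0 + 3p = 5 + (-6)p ⟹ p = 5/9.
Player 1 indifferent between Hawk and Dove: q·1 + (1−q)·(-1) = q·4 + (1−q)·(-7) ⟹ (-1) + 2q = (-7) + 11q ⟹ q = 2/3.

p = 5/9, q = 2/3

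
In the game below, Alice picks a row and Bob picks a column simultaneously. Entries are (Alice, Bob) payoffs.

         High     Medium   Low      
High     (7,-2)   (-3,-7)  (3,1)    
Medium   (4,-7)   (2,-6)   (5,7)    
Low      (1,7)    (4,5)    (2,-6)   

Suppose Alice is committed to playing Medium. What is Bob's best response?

With Alice fixed at Medium, Bob's payoffs are: High → -7, Medium → -6, Low → 7.
The maximum is 7, achieved by Low.

Low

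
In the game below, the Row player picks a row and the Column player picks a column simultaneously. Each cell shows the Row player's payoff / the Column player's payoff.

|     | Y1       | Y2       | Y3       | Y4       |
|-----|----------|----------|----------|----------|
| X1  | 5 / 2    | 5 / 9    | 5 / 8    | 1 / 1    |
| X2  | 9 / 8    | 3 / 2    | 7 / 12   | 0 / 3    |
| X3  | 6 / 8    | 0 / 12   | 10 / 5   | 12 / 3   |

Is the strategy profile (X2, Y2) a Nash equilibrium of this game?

No

Holding the Column player at Y2: the Row player gets 3 from X2 but could get 5 by switching to X1. The Row player has a profitable deviation.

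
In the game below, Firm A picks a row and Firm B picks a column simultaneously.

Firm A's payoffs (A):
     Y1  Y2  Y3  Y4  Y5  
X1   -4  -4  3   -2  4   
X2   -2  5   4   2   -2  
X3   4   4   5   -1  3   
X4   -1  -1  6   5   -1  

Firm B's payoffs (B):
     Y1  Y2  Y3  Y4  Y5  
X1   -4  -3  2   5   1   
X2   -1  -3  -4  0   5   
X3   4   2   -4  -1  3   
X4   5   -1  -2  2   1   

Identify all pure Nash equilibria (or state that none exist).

Check mutual best responses: a cell is a NE iff neither player can gain by unilaterally deviating.
Firm A's best responses — vs Y1: X3 (payoff 4); vs Y2: X2 (payoff 5); vs Y3: X4 (payoff 6); vs Y4: X4 (payoff 5); vs Y5: X1 (payoff 4).
Firm B's best responses — vs X1: Y4 (payoff 5); vs X2: Y5 (payoff 5); vs X3: Y1 (payoff 4); vs X4: Y1 (payoff 5).
The only mutual best response is (X3, Y1); neither player gains by switching there.

(X3, Y1)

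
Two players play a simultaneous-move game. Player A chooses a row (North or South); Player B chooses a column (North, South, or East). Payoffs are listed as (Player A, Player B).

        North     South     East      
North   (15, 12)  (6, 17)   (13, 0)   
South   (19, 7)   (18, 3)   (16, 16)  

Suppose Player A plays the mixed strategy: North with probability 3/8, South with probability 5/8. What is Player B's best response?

East

Player B's best reply maximizes expected payoff against the mix.
North: (3/8)·12 + (5/8)·7 = 71/8
South: (3/8)·17 + (5/8)·3 = 33/4
East: (3/8)·0 + (5/8)·16 = 10
Highest expected payoff is 10, from East.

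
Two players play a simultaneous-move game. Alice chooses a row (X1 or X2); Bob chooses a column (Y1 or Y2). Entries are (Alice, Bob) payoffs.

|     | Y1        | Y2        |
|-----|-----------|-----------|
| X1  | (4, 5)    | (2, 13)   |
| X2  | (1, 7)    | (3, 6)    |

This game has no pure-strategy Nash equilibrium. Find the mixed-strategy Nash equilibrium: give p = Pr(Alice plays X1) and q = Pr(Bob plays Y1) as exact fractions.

Each player's mixing probability is pinned down by making the *other* player indifferent.
Bob indifferent between Y1 and Y2: p·5 + (1−p)·7 = p·13 + (1−p)·6 ⟹ 7 + (-2)p = 6 + 7p ⟹ p = 1/9.
Alice indifferent between X1 and X2: q·4 + (1−q)·2 = q·1 + (1−q)·3 ⟹ 2 + 2q = 3 + (-2)q ⟹ q = 1/4.

p = 1/9, q = 1/4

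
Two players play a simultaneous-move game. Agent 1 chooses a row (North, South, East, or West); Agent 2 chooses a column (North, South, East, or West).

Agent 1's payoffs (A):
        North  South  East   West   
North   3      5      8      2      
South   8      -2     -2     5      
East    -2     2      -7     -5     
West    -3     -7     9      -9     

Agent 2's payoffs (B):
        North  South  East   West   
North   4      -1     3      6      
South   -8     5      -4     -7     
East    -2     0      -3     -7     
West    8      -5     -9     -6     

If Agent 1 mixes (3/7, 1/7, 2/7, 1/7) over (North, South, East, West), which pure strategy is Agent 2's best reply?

North

Agent 2's best reply maximizes expected payoff against the mix.
North: (3/7)·4 + (1/7)·(-8) + (2/7)·(-2) + (1/7)·8 = 8/7
South: (3/7)·(-1) + (1/7)·5 + (2/7)·0 + (1/7)·(-5) = -3/7
East: (3/7)·3 + (1/7)·(-4) + (2/7)·(-3) + (1/7)·(-9) = -10/7
West: (3/7)·6 + (1/7)·(-7) + (2/7)·(-7) + (1/7)·(-6) = -9/7
Highest expected payoff is 8/7, from North.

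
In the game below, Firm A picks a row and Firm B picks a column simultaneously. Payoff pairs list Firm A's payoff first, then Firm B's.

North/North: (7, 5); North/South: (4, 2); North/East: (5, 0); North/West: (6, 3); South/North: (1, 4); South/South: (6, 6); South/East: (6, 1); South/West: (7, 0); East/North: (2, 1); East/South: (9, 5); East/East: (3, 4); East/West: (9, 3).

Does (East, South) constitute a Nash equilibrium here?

Yes

Holding Firm B at South: Firm A gets 9 from East, versus 4 from North, 6 from South. No profitable deviation for Firm A.
Holding Firm A at East: Firm B gets 5 from South, versus 1 from North, 4 from East, 3 from West. No profitable deviation for Firm B either.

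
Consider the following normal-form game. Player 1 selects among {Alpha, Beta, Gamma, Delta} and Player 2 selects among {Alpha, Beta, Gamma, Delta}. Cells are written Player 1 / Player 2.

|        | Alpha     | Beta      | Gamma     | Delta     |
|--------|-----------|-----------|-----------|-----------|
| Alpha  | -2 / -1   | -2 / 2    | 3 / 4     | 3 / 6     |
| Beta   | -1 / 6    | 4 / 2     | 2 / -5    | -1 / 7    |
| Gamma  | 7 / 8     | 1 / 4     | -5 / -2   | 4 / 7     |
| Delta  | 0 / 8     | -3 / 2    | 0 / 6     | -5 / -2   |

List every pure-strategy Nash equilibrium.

Check mutual best responses: a cell is a NE iff neither player can gain by unilaterally deviating.
Player 1's best responses — vs Alpha: Gamma (payoff 7); vs Beta: Beta (payoff 4); vs Gamma: Alpha (payoff 3); vs Delta: Gamma (payoff 4).
Player 2's best responses — vs Alpha: Delta (payoff 6); vs Beta: Delta (payoff 7); vs Gamma: Alpha (payoff 8); vs Delta: Alpha (payoff 8).
The only mutual best response is (Gamma, Alpha); neither player gains by switching there.

(Gamma, Alpha)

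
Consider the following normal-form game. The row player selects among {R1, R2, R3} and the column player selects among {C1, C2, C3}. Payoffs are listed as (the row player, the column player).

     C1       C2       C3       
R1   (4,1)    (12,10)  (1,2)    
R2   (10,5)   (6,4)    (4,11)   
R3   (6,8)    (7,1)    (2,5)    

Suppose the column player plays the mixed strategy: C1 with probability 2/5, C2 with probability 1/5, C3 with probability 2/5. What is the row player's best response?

The row player's best reply maximizes expected payoff against the mix.
R1: (2/5)·4 + (1/5)·12 + (2/5)·1 = 22/5
R2: (2/5)·10 + (1/5)·6 + (2/5)·4 = 34/5
R3: (2/5)·6 + (1/5)·7 + (2/5)·2 = 23/5
Highest expected payoff is 34/5, from R2.

R2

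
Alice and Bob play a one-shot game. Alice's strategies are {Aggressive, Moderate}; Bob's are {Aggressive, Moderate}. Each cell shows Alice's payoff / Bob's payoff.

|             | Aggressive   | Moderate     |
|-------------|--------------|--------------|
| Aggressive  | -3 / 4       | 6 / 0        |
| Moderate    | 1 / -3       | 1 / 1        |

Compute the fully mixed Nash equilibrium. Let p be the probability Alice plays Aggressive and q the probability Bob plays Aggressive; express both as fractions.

Each player's mixing probability is pinned down by making the *other* player indifferent.
Bob indifferent between Aggressive and Moderate: p·4 + (1−p)·(-3) = p·0 + (1−p)·1 ⟹ (-3) + 7p = 1 + (-1)p ⟹ p = 1/2.
Alice indifferent between Aggressive and Moderate: q·(-3) + (1−q)·6 = q·1 + (1−q)·1 ⟹ 6 + (-9)q = 1 + 0q ⟹ q = 5/9.

p = 1/2, q = 5/9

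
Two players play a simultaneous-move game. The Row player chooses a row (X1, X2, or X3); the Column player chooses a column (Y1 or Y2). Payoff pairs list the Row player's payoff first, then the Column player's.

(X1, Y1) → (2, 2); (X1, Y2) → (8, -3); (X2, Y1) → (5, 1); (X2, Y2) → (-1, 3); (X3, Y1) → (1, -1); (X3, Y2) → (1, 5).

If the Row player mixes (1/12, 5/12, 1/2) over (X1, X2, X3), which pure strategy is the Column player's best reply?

Compute the Column player's expected payoff from each pure strategy against the given mix.
Y1: (1/12)·2 + (5/12)·1 + (1/2)·(-1) = 1/12
Y2: (1/12)·(-3) + (5/12)·3 + (1/2)·5 = 7/2
Highest expected payoff is 7/2, from Y2.

Y2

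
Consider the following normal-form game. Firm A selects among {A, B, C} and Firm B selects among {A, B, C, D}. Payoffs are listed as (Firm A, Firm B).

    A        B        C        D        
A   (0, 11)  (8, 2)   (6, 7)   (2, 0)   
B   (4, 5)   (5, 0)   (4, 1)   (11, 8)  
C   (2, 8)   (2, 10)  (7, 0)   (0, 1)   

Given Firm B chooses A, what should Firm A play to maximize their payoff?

With Firm B fixed at A, Firm A's payoffs are: A → 0, B → 4, C → 2.
The maximum is 4, achieved by B.

B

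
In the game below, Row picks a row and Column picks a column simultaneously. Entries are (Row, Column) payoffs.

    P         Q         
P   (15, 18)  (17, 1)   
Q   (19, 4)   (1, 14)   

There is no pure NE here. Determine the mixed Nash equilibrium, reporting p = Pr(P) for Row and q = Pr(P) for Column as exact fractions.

p = 10/27, q = 4/5

Each player's mixing probability is pinned down by making the *other* player indifferent.
Column indifferent between P and Q: p·18 + (1−p)·4 = p·1 + (1−p)·14 ⟹ 4 + 14p = 14 + (-13)p ⟹ p = 10/27.
Row indifferent between P and Q: q·15 + (1−q)·17 = q·19 + (1−q)·1 ⟹ 17 + (-2)q = 1 + 18q ⟹ q = 4/5.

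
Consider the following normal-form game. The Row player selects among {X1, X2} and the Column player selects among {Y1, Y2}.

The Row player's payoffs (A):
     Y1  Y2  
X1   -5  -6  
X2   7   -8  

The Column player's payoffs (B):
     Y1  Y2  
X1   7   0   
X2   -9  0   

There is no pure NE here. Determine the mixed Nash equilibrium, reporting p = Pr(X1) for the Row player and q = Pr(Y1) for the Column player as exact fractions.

p = 9/16, q = 1/7

In a mixed NE each player is indifferent between their pure strategies, so the opponent's mix sets the indifference.
The Column player indifferent between Y1 and Y2: p·7 + (1−p)·(-9) = p·0 + (1−p)·0 ⟹ (-9) + 16p = 0 + 0p ⟹ p = 9/16.
The Row player indifferent between X1 and X2: q·(-5) + (1−q)·(-6) = q·7 + (1−q)·(-8) ⟹ (-6) + 1q = (-8) + 15q ⟹ q = 1/7.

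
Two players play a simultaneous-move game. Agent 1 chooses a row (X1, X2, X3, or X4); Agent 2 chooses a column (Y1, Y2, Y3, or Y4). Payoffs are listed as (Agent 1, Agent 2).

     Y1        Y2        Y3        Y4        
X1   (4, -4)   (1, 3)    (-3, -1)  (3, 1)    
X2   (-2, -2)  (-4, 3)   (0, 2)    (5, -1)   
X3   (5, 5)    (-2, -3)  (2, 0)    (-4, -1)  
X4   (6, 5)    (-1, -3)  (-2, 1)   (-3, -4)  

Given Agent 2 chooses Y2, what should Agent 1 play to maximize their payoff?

With Agent 2 fixed at Y2, Agent 1's payoffs are: X1 → 1, X2 → -4, X3 → -2, X4 → -1.
The maximum is 1, achieved by X1.

X1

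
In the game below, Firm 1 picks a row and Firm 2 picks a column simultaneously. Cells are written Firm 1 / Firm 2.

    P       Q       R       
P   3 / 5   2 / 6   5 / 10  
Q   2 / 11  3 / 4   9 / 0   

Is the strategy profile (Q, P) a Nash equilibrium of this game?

Holding Firm 2 at P: Firm 1 gets 2 from Q but could get 3 by switching to P. Firm 1 has a profitable deviation.

No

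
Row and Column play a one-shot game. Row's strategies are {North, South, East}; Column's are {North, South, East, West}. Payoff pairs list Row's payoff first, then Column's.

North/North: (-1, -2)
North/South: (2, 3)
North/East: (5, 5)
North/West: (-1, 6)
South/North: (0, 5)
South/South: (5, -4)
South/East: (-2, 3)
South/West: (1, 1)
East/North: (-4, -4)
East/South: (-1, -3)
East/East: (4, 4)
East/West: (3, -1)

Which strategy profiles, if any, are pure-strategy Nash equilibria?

(South, North)

A profile is a Nash equilibrium when each player is best-responding to the other.
Row's best responses — vs North: South (payoff 0); vs South: South (payoff 5); vs East: North (payoff 5); vs West: East (payoff 3).
Column's best responses — vs North: West (payoff 6); vs South: North (payoff 5); vs East: East (payoff 4).
The only mutual best response is (South, North); neither player gains by switching there.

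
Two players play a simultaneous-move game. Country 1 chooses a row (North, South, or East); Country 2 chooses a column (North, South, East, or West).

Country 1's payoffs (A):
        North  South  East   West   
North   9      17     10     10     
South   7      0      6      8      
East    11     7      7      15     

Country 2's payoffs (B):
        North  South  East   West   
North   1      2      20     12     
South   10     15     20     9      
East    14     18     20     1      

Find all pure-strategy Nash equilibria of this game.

(North, East)

A profile is a Nash equilibrium when each player is best-responding to the other.
Country 1's best responses — vs North: East (payoff 11); vs South: North (payoff 17); vs East: North (payoff 10); vs West: East (payoff 15).
Country 2's best responses — vs North: East (payoff 20); vs South: East (payoff 20); vs East: East (payoff 20).
The only mutual best response is (North, East); neither player gains by switching there.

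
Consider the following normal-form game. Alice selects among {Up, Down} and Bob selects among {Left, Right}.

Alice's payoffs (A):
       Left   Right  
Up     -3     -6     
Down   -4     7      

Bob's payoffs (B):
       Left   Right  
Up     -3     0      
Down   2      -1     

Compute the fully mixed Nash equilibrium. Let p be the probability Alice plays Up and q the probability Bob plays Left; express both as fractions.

In a mixed NE each player is indifferent between their pure strategies, so the opponent's mix sets the indifference.
Bob indifferent between Left and Right: p·(-3) + (1−p)·2 = p·0 + (1−p)·(-1) ⟹ 2 + (-5)p = (-1) + 1p ⟹ p = 1/2.
Alice indifferent between Up and Down: q·(-3) + (1−q)·(-6) = q·(-4) + (1−q)·7 ⟹ (-6) + 3q = 7 + (-11)q ⟹ q = 13/14.

p = 1/2, q = 13/14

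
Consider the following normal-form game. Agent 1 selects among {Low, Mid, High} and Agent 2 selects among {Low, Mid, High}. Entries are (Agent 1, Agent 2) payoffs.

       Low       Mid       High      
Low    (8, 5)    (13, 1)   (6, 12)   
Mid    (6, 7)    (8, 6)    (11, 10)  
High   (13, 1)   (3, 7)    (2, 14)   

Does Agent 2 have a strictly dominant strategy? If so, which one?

Check whether one of Agent 2's strategies beats all alternatives regardless of what the opponent does.
High strictly dominates: vs Low: 12 > each of {5, 1}; vs Mid: 10 > each of {7, 6}; vs High: 14 > each of {1, 7}.

High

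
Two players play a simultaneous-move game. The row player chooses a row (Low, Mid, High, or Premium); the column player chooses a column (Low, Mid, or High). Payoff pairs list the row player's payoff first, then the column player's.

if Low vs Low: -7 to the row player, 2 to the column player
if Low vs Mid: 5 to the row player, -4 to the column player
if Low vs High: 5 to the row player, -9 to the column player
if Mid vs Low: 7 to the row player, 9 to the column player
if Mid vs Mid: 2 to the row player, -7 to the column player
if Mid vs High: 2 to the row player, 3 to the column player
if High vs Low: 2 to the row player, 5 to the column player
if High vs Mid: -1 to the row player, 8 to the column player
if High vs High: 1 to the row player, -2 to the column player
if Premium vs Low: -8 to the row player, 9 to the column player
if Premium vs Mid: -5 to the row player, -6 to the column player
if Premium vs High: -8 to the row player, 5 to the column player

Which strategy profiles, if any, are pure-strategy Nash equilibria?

(Mid, Low)

A profile is a Nash equilibrium when each player is best-responding to the other.
The row player's best responses — vs Low: Mid (payoff 7); vs Mid: Low (payoff 5); vs High: Low (payoff 5).
The column player's best responses — vs Low: Low (payoff 2); vs Mid: Low (payoff 9); vs High: Mid (payoff 8); vs Premium: Low (payoff 9).
The only mutual best response is (Mid, Low); neither player gains by switching there.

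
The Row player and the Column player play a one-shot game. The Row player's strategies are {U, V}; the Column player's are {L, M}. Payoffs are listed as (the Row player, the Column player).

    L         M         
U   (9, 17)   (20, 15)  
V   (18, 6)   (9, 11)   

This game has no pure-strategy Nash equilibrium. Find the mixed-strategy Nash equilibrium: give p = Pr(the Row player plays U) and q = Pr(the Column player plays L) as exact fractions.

In a mixed NE each player is indifferent between their pure strategies, so the opponent's mix sets the indifference.
The Column player indifferent between L and M: p·17 + (1−p)·6 = p·15 + (1−p)·11 ⟹ 6 + 11p = 11 + 4p ⟹ p = 5/7.
The Row player indifferent between U and V: q·9 + (1−q)·20 = q·18 + (1−q)·9 ⟹ 20 + (-11)q = 9 + 9q ⟹ q = 11/20.

p = 5/7, q = 11/20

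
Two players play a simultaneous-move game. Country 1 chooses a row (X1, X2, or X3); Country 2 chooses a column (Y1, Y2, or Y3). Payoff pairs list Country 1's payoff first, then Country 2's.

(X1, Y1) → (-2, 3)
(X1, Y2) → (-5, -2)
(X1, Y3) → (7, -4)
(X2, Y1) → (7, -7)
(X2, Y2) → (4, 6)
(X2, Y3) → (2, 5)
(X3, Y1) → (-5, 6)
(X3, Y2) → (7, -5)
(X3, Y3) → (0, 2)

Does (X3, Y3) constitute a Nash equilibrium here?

Holding Country 2 at Y3: Country 1 gets 0 from X3 but could get 7 by switching to X1. Country 1 has a profitable deviation.

No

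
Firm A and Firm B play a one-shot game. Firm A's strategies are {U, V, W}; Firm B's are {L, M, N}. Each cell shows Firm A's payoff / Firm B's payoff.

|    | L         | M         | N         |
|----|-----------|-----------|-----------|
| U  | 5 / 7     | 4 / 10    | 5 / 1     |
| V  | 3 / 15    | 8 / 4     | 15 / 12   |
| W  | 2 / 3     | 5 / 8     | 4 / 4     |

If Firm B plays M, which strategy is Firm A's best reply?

With Firm B fixed at M, Firm A's payoffs are: U → 4, V → 8, W → 5.
The maximum is 8, achieved by V.

V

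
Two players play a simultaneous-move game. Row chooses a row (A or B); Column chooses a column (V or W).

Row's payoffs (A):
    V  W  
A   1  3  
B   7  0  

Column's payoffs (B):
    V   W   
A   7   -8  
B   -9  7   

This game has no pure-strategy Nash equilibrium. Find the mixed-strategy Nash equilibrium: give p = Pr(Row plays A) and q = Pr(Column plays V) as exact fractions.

In a mixed NE each player is indifferent between their pure strategies, so the opponent's mix sets the indifference.
Column indifferent between V and W: p·7 + (1−p)·(-9) = p·(-8) + (1−p)·7 ⟹ (-9) + 16p = 7 + (-15)p ⟹ p = 16/31.
Row indifferent between A and B: q·1 + (1−q)·3 = q·7 + (1−q)·0 ⟹ 3 + (-2)q = 0 + 7q ⟹ q = 1/3.

p = 16/31, q = 1/3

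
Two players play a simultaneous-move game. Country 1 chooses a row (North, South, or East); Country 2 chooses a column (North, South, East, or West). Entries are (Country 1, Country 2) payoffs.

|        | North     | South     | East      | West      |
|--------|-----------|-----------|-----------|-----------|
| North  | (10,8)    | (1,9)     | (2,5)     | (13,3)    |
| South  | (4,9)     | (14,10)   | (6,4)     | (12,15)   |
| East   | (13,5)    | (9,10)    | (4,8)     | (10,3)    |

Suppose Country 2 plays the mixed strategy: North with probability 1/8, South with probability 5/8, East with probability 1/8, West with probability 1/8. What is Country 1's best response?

Compute Country 1's expected payoff from each pure strategy against the given mix.
North: (1/8)·10 + (5/8)·1 + (1/8)·2 + (1/8)·13 = 15/4
South: (1/8)·4 + (5/8)·14 + (1/8)·6 + (1/8)·12 = 23/2
East: (1/8)·13 + (5/8)·9 + (1/8)·4 + (1/8)·10 = 9
Highest expected payoff is 23/2, from South.

South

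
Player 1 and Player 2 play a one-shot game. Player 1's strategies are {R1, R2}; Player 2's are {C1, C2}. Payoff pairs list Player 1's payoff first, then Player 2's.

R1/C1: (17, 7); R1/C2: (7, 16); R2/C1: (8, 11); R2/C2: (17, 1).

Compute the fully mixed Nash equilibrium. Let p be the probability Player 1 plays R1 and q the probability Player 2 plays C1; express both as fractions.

p = 10/19, q = 10/19

Each player's mixing probability is pinned down by making the *other* player indifferent.
Player 2 indifferent between C1 and C2: p·7 + (1−p)·11 = p·16 + (1−p)·1 ⟹ 11 + (-4)p = 1 + 15p ⟹ p = 10/19.
Player 1 indifferent between R1 and R2: q·17 + (1−q)·7 = q·8 + (1−q)·17 ⟹ 7 + 10q = 17 + (-9)q ⟹ q = 10/19.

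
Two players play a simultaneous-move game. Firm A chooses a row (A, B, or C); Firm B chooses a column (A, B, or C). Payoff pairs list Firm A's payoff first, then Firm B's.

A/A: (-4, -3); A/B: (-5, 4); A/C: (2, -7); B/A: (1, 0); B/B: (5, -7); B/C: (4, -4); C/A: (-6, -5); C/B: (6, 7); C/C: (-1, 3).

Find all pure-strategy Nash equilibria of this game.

A profile is a Nash equilibrium when each player is best-responding to the other.
Firm A's best responses — vs A: B (payoff 1); vs B: C (payoff 6); vs C: B (payoff 4).
Firm B's best responses — vs A: B (payoff 4); vs B: A (payoff 0); vs C: B (payoff 7).
Mutual best responses occur at (B, A) and (C, B); at each, neither player gains by switching.

(B, A) and (C, B)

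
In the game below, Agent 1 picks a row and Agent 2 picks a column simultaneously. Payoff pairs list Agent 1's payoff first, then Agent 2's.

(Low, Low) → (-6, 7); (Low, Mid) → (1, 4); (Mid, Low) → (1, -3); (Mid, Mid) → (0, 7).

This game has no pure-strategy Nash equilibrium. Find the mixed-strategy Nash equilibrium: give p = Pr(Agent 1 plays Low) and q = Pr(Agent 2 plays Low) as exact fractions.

p = 10/13, q = 1/8

Each player's mixing probability is pinned down by making the *other* player indifferent.
Agent 2 indifferent between Low and Mid: p·7 + (1−p)·(-3) = p·4 + (1−p)·7 ⟹ (-3) + 10p = 7 + (-3)p ⟹ p = 10/13.
Agent 1 indifferent between Low and Mid: q·(-6) + (1−q)·1 = q·1 + (1−q)·0 ⟹ 1 + (-7)q = 0 + 1q ⟹ q = 1/8.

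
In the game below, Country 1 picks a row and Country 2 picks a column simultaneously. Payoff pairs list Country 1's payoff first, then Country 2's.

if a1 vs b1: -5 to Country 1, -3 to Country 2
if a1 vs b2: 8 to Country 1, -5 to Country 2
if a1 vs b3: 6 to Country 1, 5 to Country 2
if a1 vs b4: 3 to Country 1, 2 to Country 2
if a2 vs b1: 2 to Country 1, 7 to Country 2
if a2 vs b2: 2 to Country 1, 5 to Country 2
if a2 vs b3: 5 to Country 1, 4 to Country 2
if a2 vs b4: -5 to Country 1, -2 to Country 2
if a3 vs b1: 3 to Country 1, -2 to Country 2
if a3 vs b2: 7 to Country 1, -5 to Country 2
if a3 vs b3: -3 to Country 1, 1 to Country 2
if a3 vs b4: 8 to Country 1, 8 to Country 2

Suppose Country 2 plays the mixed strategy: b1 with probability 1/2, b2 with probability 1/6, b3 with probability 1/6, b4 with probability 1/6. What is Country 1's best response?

Country 1's best reply maximizes expected payoff against the mix.
a1: (1/2)·(-5) + (1/6)·8 + (1/6)·6 + (1/6)·3 = 1/3
a2: (1/2)·2 + (1/6)·2 + (1/6)·5 + (1/6)·(-5) = 4/3
a3: (1/2)·3 + (1/6)·7 + (1/6)·(-3) + (1/6)·8 = 7/2
Highest expected payoff is 7/2, from a3.

a3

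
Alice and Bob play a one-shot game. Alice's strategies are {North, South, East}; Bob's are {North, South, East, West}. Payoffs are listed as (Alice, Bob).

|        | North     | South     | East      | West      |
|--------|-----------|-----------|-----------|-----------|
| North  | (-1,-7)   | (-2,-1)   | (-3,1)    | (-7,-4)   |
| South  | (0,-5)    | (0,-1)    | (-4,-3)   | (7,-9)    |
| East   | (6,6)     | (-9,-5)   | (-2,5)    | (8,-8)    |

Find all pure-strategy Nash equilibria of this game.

Check mutual best responses: a cell is a NE iff neither player can gain by unilaterally deviating.
Alice's best responses — vs North: East (payoff 6); vs South: South (payoff 0); vs East: East (payoff -2); vs West: East (payoff 8).
Bob's best responses — vs North: East (payoff 1); vs South: South (payoff -1); vs East: North (payoff 6).
Mutual best responses occur at (South, South) and (East, North); at each, neither player gains by switching.

(South, South) and (East, North)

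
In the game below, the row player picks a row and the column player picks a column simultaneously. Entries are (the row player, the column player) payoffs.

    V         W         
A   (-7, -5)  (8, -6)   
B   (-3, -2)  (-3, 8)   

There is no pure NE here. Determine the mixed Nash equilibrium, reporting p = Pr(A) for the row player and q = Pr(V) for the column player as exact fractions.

p = 10/11, q = 11/15

In a mixed NE each player is indifferent between their pure strategies, so the opponent's mix sets the indifference.
The column player indifferent between V and W: p·(-5) + (1−p)·(-2) = p·(-6) + (1−p)·8 ⟹ (-2) + (-3)p = 8 + (-14)p ⟹ p = 10/11.
The row player indifferent between A and B: q·(-7) + (1−q)·8 = q·(-3) + (1−q)·(-3) ⟹ 8 + (-15)q = (-3) + 0q ⟹ q = 11/15.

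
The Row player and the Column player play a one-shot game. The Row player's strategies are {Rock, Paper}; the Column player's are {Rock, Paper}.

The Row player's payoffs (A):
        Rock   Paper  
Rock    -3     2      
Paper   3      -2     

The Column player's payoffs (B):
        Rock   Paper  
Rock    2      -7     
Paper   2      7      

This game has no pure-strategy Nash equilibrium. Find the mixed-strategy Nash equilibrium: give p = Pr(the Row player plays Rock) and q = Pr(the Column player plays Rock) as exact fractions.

In a mixed NE each player is indifferent between their pure strategies, so the opponent's mix sets the indifference.
The Column player indifferent between Rock and Paper: p·2 + (1−p)·2 = p·(-7) + (1−p)·7 ⟹ 2 + 0p = 7 + (-14)p ⟹ p = 5/14.
The Row player indifferent between Rock and Paper: q·(-3) + (1−q)·2 = q·3 + (1−q)·(-2) ⟹ 2 + (-5)q = (-2) + 5q ⟹ q = 2/5.

p = 5/14, q = 2/5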